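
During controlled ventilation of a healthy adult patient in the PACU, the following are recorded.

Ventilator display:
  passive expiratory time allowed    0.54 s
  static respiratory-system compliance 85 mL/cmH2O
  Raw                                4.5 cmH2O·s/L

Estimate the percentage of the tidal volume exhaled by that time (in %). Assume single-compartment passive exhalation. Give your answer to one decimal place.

τ = R × C = 4.5 × 85 mL/cmH2O = 4.5 × 0.085 L/cmH2O = 0.3825 s.
Passive exhalation: V(t)/V₀ = e^(−t/τ) = e^(−0.54/0.3825) = 0.2437.
Fraction exhaled = 1 − 0.2437 = 0.7563 → 75.63%.

75.6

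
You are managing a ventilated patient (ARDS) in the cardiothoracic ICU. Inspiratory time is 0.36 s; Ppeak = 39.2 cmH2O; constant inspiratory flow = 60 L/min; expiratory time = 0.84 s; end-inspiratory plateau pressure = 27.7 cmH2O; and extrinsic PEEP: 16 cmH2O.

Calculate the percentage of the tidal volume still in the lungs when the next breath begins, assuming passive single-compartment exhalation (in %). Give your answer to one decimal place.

9.3

Flow: 60 L/min ÷ 60 = 1 L/s.
Vt = flow × Ti = 1 L/s × 0.36 s × 1000 mL/L = 360.0 mL.
R = (PIP − Pplat)/V̇ = (39.2 − 27.7) / 1 = 11.5/1 = 11.5 cmH2O·s/L.
C = Vt/(Pplat − PEEP) = 360.0 / (27.7 − 16) = 360.0/11.7 = 30.769 mL/cmH2O.
τ = R × C = 11.5 × 0.03077 L/cmH2O = 0.3539 s.
Fraction remaining at end-expiration = e^(−Te/τ) = e^(−0.84/0.3539) = 0.09315 → 9.315%.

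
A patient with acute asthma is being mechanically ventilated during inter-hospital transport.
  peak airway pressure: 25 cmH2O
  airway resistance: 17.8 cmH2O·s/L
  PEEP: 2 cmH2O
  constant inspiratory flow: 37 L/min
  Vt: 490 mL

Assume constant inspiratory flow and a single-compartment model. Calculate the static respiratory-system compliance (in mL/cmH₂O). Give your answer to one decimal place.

Flow: 37 L/min ÷ 60 = 0.6167 L/s.
Equation of motion (constant flow): PIP = Vt/C + R·V̇ + PEEP.
Vt/C = PIP − R·V̇ − PEEP = 25 − 17.8×0.6167 − 2 = 25 − 10.977 − 2 = 12.023 cmH2O.
C = Vt / 12.023 = 490 / 12.023 = 40.755 mL/cmH2O.

40.8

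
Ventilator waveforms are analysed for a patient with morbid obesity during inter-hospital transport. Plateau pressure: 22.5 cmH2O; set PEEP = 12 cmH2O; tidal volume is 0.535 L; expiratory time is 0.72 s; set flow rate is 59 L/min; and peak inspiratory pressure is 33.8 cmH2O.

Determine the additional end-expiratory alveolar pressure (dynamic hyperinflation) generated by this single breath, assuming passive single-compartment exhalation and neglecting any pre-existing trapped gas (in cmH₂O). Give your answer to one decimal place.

3.1

Flow: 59 L/min ÷ 60 = 0.9833 L/s.
R = (PIP − Pplat)/V̇ = (33.8 − 22.5) / 0.9833 = 11.3/0.9833 = 11.492 cmH2O·s/L.
C = Vt/(Pplat − PEEP) = 535.0 / (22.5 − 12) = 535.0/10.5 = 50.952 mL/cmH2O.
τ = R × C = 11.492 × 0.05095 L/cmH2O = 0.5855 s.
Fraction remaining = e^(−Te/τ) = e^(−0.72/0.5855) = 0.2924; trapped volume = 535.0 × 0.2924 = 156.43 mL.
Additional alveolar pressure from trapping ≈ V_trapped / C = 156.43 / 50.952 = 3.07 cmH2O.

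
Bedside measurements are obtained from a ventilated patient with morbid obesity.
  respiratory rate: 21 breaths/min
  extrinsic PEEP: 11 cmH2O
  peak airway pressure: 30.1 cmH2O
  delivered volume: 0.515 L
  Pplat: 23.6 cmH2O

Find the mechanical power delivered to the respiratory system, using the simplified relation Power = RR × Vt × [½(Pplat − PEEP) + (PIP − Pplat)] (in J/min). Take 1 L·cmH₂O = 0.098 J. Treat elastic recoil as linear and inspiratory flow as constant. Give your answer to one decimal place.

Per-breath work = Vt × [½(Pplat−PEEP) + (PIP−Pplat)] = 0.515 × [0.5×12.6 + 6.5] = 0.515 × 12.8 = 6.592 L·cmH2O.
Power = 21 × 6.592 = 138.43 L·cmH2O/min.
× 0.098 J/(L·cmH2O) → 13.566 J/min.

13.6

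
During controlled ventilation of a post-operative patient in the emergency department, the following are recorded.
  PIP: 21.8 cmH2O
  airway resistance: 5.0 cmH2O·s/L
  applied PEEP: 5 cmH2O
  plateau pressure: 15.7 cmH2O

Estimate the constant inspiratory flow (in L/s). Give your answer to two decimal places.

flow = (PIP − Pplat) / Raw = 6.1 / 5.0 = 1.22 L/s.

1.22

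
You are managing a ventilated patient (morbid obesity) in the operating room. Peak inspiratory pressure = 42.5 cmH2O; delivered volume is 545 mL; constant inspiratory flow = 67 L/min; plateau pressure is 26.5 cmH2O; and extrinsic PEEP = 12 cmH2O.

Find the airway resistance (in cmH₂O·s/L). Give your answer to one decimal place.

Flow: 67 L/min ÷ 60 = 1.1167 L/s.
Raw = (PIP − Pplat) / flow = (42.5 − 26.5) / 1.1167 = 16.0 / 1.1167 = 14.328 cmH2O·s/L.

14.3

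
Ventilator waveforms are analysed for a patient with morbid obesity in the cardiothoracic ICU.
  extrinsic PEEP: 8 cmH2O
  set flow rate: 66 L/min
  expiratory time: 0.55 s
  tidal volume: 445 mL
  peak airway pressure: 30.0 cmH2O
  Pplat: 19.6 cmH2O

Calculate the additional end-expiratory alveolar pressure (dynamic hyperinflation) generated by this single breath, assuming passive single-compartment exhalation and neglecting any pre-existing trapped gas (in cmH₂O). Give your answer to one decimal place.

Flow: 66 L/min ÷ 60 = 1.1 L/s.
R = (PIP − Pplat)/V̇ = (30.0 − 19.6) / 1.1 = 10.4/1.1 = 9.455 cmH2O·s/L.
C = Vt/(Pplat − PEEP) = 445.0 / (19.6 − 8) = 445.0/11.6 = 38.362 mL/cmH2O.
τ = R × C = 9.455 × 0.03836 L/cmH2O = 0.3627 s.
Fraction remaining = e^(−Te/τ) = e^(−0.55/0.3627) = 0.2195; trapped volume = 445.0 × 0.2195 = 97.678 mL.
Additional alveolar pressure from trapping ≈ V_trapped / C = 97.678 / 38.362 = 2.546 cmH2O.

2.5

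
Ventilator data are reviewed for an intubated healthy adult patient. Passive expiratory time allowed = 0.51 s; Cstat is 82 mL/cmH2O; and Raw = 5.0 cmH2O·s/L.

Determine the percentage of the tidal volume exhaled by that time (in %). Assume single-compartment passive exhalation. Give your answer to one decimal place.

71.2

τ = R × C = 5.0 × 82 mL/cmH2O = 5.0 × 0.082 L/cmH2O = 0.41 s.
Passive exhalation: V(t)/V₀ = e^(−t/τ) = e^(−0.51/0.41) = 0.2883.
Fraction exhaled = 1 − 0.2883 = 0.7117 → 71.17%.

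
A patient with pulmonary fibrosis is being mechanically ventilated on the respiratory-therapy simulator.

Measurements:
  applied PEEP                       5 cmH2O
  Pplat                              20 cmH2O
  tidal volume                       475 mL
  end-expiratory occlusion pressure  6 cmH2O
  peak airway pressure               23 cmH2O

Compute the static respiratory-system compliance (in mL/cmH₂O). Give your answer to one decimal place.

33.9

End-expiratory occlusion gives total PEEP = 6 cmH2O (intrinsic PEEP = 6 − 5 = 1). Use total PEEP for the elastic gradient.
Cstat = Vt / (Pplat − PEEPtotal) = 475 / (20 − 6) = 475 / 14.0 = 33.929 mL/cmH2O.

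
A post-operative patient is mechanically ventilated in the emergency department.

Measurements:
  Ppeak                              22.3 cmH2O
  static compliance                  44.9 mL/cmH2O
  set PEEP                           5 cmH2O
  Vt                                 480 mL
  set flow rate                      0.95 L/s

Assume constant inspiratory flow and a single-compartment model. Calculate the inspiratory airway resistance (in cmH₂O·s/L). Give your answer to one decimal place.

Equation of motion (constant flow): PIP = Vt/C + R·V̇ + PEEP.
R·V̇ = PIP − Vt/C − PEEP = 22.3 − 480/44.9 − 5 = 22.3 − 10.69 − 5 = 6.61 cmH2O.
R = 6.61 / 0.95 = 6.958 cmH2O·s/L.

7.0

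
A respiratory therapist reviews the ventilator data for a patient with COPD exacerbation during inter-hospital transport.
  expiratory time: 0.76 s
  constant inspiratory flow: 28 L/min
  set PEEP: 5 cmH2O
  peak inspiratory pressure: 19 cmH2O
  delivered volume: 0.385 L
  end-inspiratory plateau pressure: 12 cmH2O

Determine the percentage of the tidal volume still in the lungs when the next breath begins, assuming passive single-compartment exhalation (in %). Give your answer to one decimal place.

39.8

Flow: 28 L/min ÷ 60 = 0.4667 L/s.
R = (PIP − Pplat)/V̇ = (19 − 12) / 0.4667 = 7.0/0.4667 = 14.999 cmH2O·s/L.
C = Vt/(Pplat − PEEP) = 385.0 / (12 − 5) = 385.0/7.0 = 55.0 mL/cmH2O.
τ = R × C = 14.999 × 0.055 L/cmH2O = 0.8249 s.
Fraction remaining at end-expiration = e^(−Te/τ) = e^(−0.76/0.8249) = 0.398 → 39.8%.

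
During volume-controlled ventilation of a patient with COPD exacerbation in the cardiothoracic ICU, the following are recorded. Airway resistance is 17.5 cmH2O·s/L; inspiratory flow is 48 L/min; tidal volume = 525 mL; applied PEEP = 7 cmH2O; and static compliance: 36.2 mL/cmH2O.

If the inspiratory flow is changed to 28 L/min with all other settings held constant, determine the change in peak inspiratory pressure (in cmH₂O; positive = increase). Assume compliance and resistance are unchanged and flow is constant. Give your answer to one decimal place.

Flow: 48 L/min ÷ 60 = 0.8 L/s.
New flow: 28 L/min ÷ 60 = 0.4667 L/s.
PIP = Vt/C + R·V̇ + PEEP (constant-flow equation of motion).
Only the resistive term changes: ΔPIP = R × ΔV̇ = 17.5 × (0.4667 − 0.8) = 17.5 × -0.3333 = -5.833 cmH2O.

-5.8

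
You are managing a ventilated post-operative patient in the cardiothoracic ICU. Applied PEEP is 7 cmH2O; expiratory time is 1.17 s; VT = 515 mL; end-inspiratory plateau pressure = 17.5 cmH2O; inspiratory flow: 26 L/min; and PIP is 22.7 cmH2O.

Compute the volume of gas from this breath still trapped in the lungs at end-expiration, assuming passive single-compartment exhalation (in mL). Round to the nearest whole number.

71

Flow: 26 L/min ÷ 60 = 0.4333 L/s.
R = (PIP − Pplat)/V̇ = (22.7 − 17.5) / 0.4333 = 5.2/0.4333 = 12.001 cmH2O·s/L.
C = Vt/(Pplat − PEEP) = 515.0 / (17.5 − 7) = 515.0/10.5 = 49.048 mL/cmH2O.
τ = R × C = 12.001 × 0.04905 L/cmH2O = 0.5886 s.
Fraction remaining = e^(−Te/τ) = e^(−1.17/0.5886) = 0.137.
Trapped volume = 515.0 × 0.137 = 70.555 mL.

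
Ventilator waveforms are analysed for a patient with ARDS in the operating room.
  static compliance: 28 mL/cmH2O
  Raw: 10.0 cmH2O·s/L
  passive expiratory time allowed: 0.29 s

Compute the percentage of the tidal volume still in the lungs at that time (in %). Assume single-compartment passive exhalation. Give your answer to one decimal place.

τ = R × C = 10.0 × 28 mL/cmH2O = 10.0 × 0.028 L/cmH2O = 0.28 s.
Passive exhalation: V(t)/V₀ = e^(−t/τ) = e^(−0.29/0.28) = 0.355.
Fraction remaining = 0.355 → 35.5%.

35.5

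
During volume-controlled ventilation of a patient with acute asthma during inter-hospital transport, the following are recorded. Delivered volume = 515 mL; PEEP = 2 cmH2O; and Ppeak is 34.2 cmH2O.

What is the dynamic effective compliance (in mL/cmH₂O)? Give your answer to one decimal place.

16.0

Dynamic compliance = Vt / (PIP − PEEP) = 515 / (34.2 − 2) = 515 / 32.2 = 15.994 mL/cmH2O.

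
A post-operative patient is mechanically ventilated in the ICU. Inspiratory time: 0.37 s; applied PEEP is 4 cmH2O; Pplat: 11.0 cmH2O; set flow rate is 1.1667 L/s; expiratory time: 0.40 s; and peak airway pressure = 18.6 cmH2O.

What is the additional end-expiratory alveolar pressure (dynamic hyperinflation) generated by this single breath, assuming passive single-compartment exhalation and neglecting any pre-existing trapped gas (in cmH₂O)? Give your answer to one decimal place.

2.6

Vt = flow × Ti = 1.1667 L/s × 0.37 s × 1000 mL/L = 431.68 mL.
R = (PIP − Pplat)/V̇ = (18.6 − 11.0) / 1.1667 = 7.6/1.1667 = 6.514 cmH2O·s/L.
C = Vt/(Pplat − PEEP) = 431.68 / (11.0 − 4) = 431.68/7.0 = 61.669 mL/cmH2O.
τ = R × C = 6.514 × 0.06167 L/cmH2O = 0.4017 s.
Fraction remaining = e^(−Te/τ) = e^(−0.40/0.4017) = 0.3694; trapped volume = 431.68 × 0.3694 = 159.46 mL.
Additional alveolar pressure from trapping ≈ V_trapped / C = 159.46 / 61.669 = 2.586 cmH2O.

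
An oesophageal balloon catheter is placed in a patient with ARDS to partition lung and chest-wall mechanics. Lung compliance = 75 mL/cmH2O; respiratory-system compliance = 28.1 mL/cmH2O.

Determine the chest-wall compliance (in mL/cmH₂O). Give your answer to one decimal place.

44.9

1/Ccw = 1/Crs − 1/CL.
1/Ccw = 1/28.1 − 1/75 = 0.02225.
Ccw = 44.944 mL/cmH2O.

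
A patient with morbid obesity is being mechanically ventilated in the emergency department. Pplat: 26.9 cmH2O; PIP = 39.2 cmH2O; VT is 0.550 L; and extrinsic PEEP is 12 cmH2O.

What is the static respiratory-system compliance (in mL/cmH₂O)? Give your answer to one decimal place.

Cstat = Vt / (Pplat − PEEP) = 550 / (26.9 − 12) = 550 / 14.9 = 36.913 mL/cmH2O.

36.9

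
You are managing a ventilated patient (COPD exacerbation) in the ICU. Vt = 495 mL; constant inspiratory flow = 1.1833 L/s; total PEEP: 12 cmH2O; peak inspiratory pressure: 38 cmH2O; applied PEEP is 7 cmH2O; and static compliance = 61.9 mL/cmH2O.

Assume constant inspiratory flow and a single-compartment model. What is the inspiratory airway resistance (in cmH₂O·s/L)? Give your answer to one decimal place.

15.2

Total PEEP = 12 cmH2O (set 7 + intrinsic 5); this is the baseline alveolar pressure.
Equation of motion (constant flow): PIP = Vt/C + R·V̇ + PEEP.
R·V̇ = PIP − Vt/C − PEEP = 38 − 495/61.9 − 12 = 38 − 7.997 − 12 = 18.003 cmH2O.
R = 18.003 / 1.1833 = 15.214 cmH2O·s/L.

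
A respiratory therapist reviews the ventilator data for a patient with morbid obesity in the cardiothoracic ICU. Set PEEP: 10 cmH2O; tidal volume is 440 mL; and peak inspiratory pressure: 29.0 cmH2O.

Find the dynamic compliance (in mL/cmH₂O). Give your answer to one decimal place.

23.2

Dynamic compliance = Vt / (PIP − PEEP) = 440 / (29.0 − 10) = 440 / 19.0 = 23.158 mL/cmH2O.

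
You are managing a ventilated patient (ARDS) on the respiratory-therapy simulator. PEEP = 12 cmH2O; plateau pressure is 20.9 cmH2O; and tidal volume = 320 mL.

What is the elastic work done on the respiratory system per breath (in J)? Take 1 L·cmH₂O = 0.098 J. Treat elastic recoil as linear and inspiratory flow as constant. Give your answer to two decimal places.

Elastic work ≈ ½ × (Pplat − PEEP) × Vt = 0.5 × (20.9 − 12) × 0.320 L = 0.5 × 8.9 × 0.320 = 1.424 L·cmH2O.
× 0.098 J/(L·cmH2O) → 0.1396 J.

0.14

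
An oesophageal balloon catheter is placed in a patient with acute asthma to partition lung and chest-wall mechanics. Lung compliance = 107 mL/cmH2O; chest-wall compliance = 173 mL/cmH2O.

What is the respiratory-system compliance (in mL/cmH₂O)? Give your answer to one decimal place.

Lung and chest wall are elastances in series: 1/Crs = 1/CL + 1/Ccw.
1/Crs = 1/107 + 1/173 = 0.01513.
Crs = 66.094 mL/cmH2O.

66.1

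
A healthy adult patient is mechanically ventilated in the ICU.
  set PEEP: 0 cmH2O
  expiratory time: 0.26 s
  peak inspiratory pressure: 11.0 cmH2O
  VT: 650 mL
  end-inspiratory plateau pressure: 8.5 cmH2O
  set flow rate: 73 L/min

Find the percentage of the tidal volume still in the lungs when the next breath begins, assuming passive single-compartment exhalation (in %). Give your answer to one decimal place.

19.1

Flow: 73 L/min ÷ 60 = 1.2167 L/s.
R = (PIP − Pplat)/V̇ = (11.0 − 8.5) / 1.2167 = 2.5/1.2167 = 2.055 cmH2O·s/L.
C = Vt/(Pplat − PEEP) = 650.0 / (8.5 − 0) = 650.0/8.5 = 76.471 mL/cmH2O.
τ = R × C = 2.055 × 0.07647 L/cmH2O = 0.1571 s.
Fraction remaining at end-expiration = e^(−Te/τ) = e^(−0.26/0.1571) = 0.1911 → 19.11%.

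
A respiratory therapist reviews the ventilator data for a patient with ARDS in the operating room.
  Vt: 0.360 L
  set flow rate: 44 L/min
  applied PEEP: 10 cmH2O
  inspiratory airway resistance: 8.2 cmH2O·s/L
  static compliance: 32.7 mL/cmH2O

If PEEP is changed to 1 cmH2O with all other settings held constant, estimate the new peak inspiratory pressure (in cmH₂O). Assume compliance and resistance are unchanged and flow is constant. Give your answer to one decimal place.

Flow: 44 L/min ÷ 60 = 0.7333 L/s.
PIP = Vt/C + R·V̇ + PEEP (constant-flow equation of motion).
Only the baseline term changes: ΔPIP = ΔPEEP = 1 − 10 = -9.0 cmH2O.
Original PIP = 360/32.7 + 8.2×0.7333 + 10 = 27.022 cmH2O; new PIP = 27.022 + (-9.0) = 18.022 cmH2O.

18.0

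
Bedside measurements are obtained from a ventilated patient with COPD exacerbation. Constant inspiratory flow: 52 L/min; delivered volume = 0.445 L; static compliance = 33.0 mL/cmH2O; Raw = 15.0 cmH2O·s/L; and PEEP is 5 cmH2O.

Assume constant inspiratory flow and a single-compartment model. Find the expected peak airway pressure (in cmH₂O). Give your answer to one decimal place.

31.5

Flow: 52 L/min ÷ 60 = 0.8667 L/s.
Equation of motion (constant flow): PIP = Vt/C + R·V̇ + PEEP.
PIP = 445/33.0 + 15.0×0.8667 + 5 = 13.485 + 13.001 + 5 = 31.486 cmH2O.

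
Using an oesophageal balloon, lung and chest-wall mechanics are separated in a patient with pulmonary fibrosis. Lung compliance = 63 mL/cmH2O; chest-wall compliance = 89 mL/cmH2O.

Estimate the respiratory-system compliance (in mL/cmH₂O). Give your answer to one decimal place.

36.9

Lung and chest wall are elastances in series: 1/Crs = 1/CL + 1/Ccw.
1/Crs = 1/63 + 1/89 = 0.02711.
Crs = 36.887 mL/cmH2O.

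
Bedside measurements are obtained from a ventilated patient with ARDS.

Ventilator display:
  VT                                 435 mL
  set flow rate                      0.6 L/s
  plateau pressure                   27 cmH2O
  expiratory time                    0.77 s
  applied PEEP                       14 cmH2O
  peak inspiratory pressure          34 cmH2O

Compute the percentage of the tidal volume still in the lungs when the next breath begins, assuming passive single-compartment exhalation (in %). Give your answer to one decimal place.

R = (PIP − Pplat)/V̇ = (34 − 27) / 0.6 = 7.0/0.6 = 11.667 cmH2O·s/L.
C = Vt/(Pplat − PEEP) = 435.0 / (27 − 14) = 435.0/13.0 = 33.462 mL/cmH2O.
τ = R × C = 11.667 × 0.03346 L/cmH2O = 0.3904 s.
Fraction remaining at end-expiration = e^(−Te/τ) = e^(−0.77/0.3904) = 0.1391 → 13.91%.

13.9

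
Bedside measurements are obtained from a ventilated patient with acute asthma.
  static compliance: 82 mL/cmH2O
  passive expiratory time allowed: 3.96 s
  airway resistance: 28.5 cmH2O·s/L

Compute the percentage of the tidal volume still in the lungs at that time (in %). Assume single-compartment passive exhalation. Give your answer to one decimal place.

τ = R × C = 28.5 × 82 mL/cmH2O = 28.5 × 0.082 L/cmH2O = 2.337 s.
Passive exhalation: V(t)/V₀ = e^(−t/τ) = e^(−3.96/2.337) = 0.1837.
Fraction remaining = 0.1837 → 18.37%.

18.4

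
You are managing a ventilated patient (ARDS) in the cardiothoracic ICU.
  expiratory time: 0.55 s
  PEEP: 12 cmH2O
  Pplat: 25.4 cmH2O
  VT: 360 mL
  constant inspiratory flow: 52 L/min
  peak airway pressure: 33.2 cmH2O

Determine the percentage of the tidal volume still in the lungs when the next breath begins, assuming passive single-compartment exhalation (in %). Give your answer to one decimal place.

10.3

Flow: 52 L/min ÷ 60 = 0.8667 L/s.
R = (PIP − Pplat)/V̇ = (33.2 − 25.4) / 0.8667 = 7.8/0.8667 = 9.0 cmH2O·s/L.
C = Vt/(Pplat − PEEP) = 360.0 / (25.4 − 12) = 360.0/13.4 = 26.866 mL/cmH2O.
τ = R × C = 9.0 × 0.02687 L/cmH2O = 0.2418 s.
Fraction remaining at end-expiration = e^(−Te/τ) = e^(−0.55/0.2418) = 0.1028 → 10.28%.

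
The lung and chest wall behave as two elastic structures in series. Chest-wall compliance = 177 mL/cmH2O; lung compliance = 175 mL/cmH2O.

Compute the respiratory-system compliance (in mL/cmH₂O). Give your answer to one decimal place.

Lung and chest wall are elastances in series: 1/Crs = 1/CL + 1/Ccw.
1/Crs = 1/175 + 1/177 = 0.01136.
Crs = 88.028 mL/cmH2O.

88.0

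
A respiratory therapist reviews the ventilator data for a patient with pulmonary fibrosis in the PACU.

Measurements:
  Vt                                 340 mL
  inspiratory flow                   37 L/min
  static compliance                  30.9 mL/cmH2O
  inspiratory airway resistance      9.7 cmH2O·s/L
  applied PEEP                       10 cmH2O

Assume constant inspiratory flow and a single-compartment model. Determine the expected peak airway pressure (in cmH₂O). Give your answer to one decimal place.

27.0

Flow: 37 L/min ÷ 60 = 0.6167 L/s.
Equation of motion (constant flow): PIP = Vt/C + R·V̇ + PEEP.
PIP = 340/30.9 + 9.7×0.6167 + 10 = 11.003 + 5.982 + 10 = 26.985 cmH2O.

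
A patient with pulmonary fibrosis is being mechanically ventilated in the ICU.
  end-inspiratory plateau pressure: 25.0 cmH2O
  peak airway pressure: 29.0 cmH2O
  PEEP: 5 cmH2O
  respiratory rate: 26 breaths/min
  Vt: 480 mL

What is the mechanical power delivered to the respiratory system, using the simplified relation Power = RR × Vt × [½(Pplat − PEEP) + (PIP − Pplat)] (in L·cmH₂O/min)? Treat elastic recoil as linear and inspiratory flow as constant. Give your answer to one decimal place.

174.7

Per-breath work = Vt × [½(Pplat−PEEP) + (PIP−Pplat)] = 0.480 × [0.5×20.0 + 4.0] = 0.480 × 14.0 = 6.72 L·cmH2O.
Power = 26 × 6.72 = 174.72 L·cmH2O/min.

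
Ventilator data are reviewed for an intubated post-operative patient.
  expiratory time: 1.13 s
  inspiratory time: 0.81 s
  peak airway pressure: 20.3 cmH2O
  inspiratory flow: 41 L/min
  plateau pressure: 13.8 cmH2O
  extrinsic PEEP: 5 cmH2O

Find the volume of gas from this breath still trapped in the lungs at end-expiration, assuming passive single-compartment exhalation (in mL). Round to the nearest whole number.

84

Flow: 41 L/min ÷ 60 = 0.6833 L/s.
Vt = flow × Ti = 0.6833 L/s × 0.81 s × 1000 mL/L = 553.47 mL.
R = (PIP − Pplat)/V̇ = (20.3 − 13.8) / 0.6833 = 6.5/0.6833 = 9.513 cmH2O·s/L.
C = Vt/(Pplat − PEEP) = 553.47 / (13.8 − 5) = 553.47/8.8 = 62.894 mL/cmH2O.
τ = R × C = 9.513 × 0.06289 L/cmH2O = 0.5983 s.
Fraction remaining = e^(−Te/τ) = e^(−1.13/0.5983) = 0.1513.
Trapped volume = 553.47 × 0.1513 = 83.74 mL.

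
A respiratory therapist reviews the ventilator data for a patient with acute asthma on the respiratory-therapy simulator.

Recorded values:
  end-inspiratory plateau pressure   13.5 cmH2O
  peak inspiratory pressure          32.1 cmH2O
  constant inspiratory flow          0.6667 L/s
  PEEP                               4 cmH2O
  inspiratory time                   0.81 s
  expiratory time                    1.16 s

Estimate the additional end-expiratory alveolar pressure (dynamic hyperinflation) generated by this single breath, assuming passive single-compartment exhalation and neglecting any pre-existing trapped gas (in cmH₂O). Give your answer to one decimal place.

Vt = flow × Ti = 0.6667 L/s × 0.81 s × 1000 mL/L = 540.03 mL.
R = (PIP − Pplat)/V̇ = (32.1 − 13.5) / 0.6667 = 18.6/0.6667 = 27.899 cmH2O·s/L.
C = Vt/(Pplat − PEEP) = 540.03 / (13.5 − 4) = 540.03/9.5 = 56.845 mL/cmH2O.
τ = R × C = 27.899 × 0.05685 L/cmH2O = 1.586 s.
Fraction remaining = e^(−Te/τ) = e^(−1.16/1.586) = 0.4812; trapped volume = 540.03 × 0.4812 = 259.86 mL.
Additional alveolar pressure from trapping ≈ V_trapped / C = 259.86 / 56.845 = 4.571 cmH2O.

4.6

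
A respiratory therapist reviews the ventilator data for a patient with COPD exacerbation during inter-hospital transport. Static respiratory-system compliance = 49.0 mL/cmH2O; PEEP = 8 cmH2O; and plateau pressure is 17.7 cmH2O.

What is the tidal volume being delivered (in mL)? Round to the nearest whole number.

475

Vt = Cstat × (Pplat − PEEP) = 49.0 × (17.7 − 8) = 49.0 × 9.7 = 475.3 mL.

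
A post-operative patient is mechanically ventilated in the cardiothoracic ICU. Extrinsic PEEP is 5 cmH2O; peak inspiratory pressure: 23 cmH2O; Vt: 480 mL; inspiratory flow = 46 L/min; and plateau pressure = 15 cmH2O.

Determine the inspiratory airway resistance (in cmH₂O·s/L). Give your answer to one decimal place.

10.4

Flow: 46 L/min ÷ 60 = 0.7667 L/s.
Raw = (PIP − Pplat) / flow = (23 − 15) / 0.7667 = 8.0 / 0.7667 = 10.434 cmH2O·s/L.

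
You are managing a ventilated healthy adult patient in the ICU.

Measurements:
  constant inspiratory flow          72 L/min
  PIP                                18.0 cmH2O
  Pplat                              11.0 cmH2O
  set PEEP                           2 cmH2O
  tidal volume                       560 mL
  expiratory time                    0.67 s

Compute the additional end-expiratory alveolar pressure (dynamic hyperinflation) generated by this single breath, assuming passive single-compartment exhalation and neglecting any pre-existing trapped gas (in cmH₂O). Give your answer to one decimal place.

Flow: 72 L/min ÷ 60 = 1.2 L/s.
R = (PIP − Pplat)/V̇ = (18.0 − 11.0) / 1.2 = 7.0/1.2 = 5.833 cmH2O·s/L.
C = Vt/(Pplat − PEEP) = 560.0 / (11.0 − 2) = 560.0/9.0 = 62.222 mL/cmH2O.
τ = R × C = 5.833 × 0.06222 L/cmH2O = 0.3629 s.
Fraction remaining = e^(−Te/τ) = e^(−0.67/0.3629) = 0.1578; trapped volume = 560.0 × 0.1578 = 88.368 mL.
Additional alveolar pressure from trapping ≈ V_trapped / C = 88.368 / 62.222 = 1.42 cmH2O.

1.4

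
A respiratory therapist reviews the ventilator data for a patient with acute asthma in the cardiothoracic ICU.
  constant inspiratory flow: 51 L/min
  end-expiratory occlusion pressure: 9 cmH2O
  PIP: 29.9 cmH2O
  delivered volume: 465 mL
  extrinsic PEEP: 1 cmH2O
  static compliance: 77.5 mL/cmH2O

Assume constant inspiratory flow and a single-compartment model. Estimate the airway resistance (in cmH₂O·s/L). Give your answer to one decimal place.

Flow: 51 L/min ÷ 60 = 0.85 L/s.
Total PEEP = 9 cmH2O (set 1 + intrinsic 8); this is the baseline alveolar pressure.
Equation of motion (constant flow): PIP = Vt/C + R·V̇ + PEEP.
R·V̇ = PIP − Vt/C − PEEP = 29.9 − 465/77.5 − 9 = 29.9 − 6.0 − 9 = 14.9 cmH2O.
R = 14.9 / 0.85 = 17.529 cmH2O·s/L.

17.5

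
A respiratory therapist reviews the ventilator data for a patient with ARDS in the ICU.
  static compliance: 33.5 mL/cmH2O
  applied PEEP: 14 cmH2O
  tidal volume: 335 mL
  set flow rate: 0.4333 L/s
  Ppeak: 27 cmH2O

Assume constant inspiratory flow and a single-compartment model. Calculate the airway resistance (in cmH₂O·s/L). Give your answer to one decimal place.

Equation of motion (constant flow): PIP = Vt/C + R·V̇ + PEEP.
R·V̇ = PIP − Vt/C − PEEP = 27 − 335/33.5 − 14 = 27 − 10.0 − 14 = 3.0 cmH2O.
R = 3.0 / 0.4333 = 6.924 cmH2O·s/L.

6.9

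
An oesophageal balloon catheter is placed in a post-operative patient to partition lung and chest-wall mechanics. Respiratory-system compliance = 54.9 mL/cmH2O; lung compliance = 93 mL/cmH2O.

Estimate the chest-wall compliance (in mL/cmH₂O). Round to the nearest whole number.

134

1/Ccw = 1/Crs − 1/CL.
1/Ccw = 1/54.9 − 1/93 = 0.007462.
Ccw = 134.01 mL/cmH2O.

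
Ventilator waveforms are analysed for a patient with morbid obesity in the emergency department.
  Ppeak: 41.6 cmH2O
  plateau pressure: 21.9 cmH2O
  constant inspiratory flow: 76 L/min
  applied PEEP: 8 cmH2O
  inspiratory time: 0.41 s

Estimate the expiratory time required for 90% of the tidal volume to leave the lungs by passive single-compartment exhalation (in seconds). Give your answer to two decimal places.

1.34

Flow: 76 L/min ÷ 60 = 1.2667 L/s.
Vt = flow × Ti = 1.2667 L/s × 0.41 s × 1000 mL/L = 519.35 mL.
R = (PIP − Pplat)/V̇ = (41.6 − 21.9) / 1.2667 = 19.7/1.2667 = 15.552 cmH2O·s/L.
C = Vt/(Pplat − PEEP) = 519.35 / (21.9 − 8) = 519.35/13.9 = 37.363 mL/cmH2O.
τ = R × C = 15.552 × 0.03736 L/cmH2O = 0.581 s.
t = −τ·ln(1 − 0.90) = −0.581·ln(0.1) = 1.338 s.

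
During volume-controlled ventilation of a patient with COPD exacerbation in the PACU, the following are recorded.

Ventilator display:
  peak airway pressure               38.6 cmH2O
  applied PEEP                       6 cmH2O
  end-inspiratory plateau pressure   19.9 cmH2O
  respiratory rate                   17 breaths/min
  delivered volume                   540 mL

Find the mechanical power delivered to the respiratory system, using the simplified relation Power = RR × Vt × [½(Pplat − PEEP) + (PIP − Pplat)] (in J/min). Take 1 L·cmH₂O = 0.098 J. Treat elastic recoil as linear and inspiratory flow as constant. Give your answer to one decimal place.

Per-breath work = Vt × [½(Pplat−PEEP) + (PIP−Pplat)] = 0.540 × [0.5×13.9 + 18.7] = 0.540 × 25.65 = 13.851 L·cmH2O.
Power = 17 × 13.851 = 235.47 L·cmH2O/min.
× 0.098 J/(L·cmH2O) → 23.076 J/min.

23.1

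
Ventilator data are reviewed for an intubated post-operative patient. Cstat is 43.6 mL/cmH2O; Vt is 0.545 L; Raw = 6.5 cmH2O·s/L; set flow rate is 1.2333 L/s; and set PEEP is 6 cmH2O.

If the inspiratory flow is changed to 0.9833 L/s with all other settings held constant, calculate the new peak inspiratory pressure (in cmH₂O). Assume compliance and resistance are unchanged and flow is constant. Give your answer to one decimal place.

PIP = Vt/C + R·V̇ + PEEP (constant-flow equation of motion).
Only the resistive term changes: ΔPIP = R × ΔV̇ = 6.5 × (0.9833 − 1.2333) = 6.5 × -0.25 = -1.625 cmH2O.
Original PIP = 545/43.6 + 6.5×1.2333 + 6 = 26.516 cmH2O; new PIP = 26.516 + (-1.625) = 24.891 cmH2O.

24.9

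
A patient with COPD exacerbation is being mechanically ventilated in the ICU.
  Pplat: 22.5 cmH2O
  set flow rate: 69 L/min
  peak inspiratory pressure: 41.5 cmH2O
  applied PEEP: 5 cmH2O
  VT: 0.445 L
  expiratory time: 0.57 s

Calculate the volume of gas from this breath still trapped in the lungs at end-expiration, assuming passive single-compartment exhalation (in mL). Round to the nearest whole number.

115

Flow: 69 L/min ÷ 60 = 1.15 L/s.
R = (PIP − Pplat)/V̇ = (41.5 − 22.5) / 1.15 = 19.0/1.15 = 16.522 cmH2O·s/L.
C = Vt/(Pplat − PEEP) = 445.0 / (22.5 − 5) = 445.0/17.5 = 25.429 mL/cmH2O.
τ = R × C = 16.522 × 0.02543 L/cmH2O = 0.4202 s.
Fraction remaining = e^(−Te/τ) = e^(−0.57/0.4202) = 0.2576.
Trapped volume = 445.0 × 0.2576 = 114.63 mL.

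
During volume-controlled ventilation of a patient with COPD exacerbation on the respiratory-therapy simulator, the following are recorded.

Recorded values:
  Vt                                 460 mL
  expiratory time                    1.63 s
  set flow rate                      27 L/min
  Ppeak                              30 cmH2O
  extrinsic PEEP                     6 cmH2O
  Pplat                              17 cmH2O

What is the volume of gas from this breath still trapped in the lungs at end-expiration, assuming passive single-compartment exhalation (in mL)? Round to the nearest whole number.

Flow: 27 L/min ÷ 60 = 0.45 L/s.
R = (PIP − Pplat)/V̇ = (30 − 17) / 0.45 = 13.0/0.45 = 28.889 cmH2O·s/L.
C = Vt/(Pplat − PEEP) = 460.0 / (17 − 6) = 460.0/11.0 = 41.818 mL/cmH2O.
τ = R × C = 28.889 × 0.04182 L/cmH2O = 1.208 s.
Fraction remaining = e^(−Te/τ) = e^(−1.63/1.208) = 0.2594.
Trapped volume = 460.0 × 0.2594 = 119.32 mL.

119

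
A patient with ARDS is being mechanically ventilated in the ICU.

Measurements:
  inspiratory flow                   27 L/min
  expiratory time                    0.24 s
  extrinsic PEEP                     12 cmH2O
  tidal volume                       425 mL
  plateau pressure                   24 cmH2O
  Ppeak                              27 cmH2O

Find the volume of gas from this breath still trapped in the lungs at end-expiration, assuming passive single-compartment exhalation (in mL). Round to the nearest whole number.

Flow: 27 L/min ÷ 60 = 0.45 L/s.
R = (PIP − Pplat)/V̇ = (27 − 24) / 0.45 = 3.0/0.45 = 6.667 cmH2O·s/L.
C = Vt/(Pplat − PEEP) = 425.0 / (24 − 12) = 425.0/12.0 = 35.417 mL/cmH2O.
τ = R × C = 6.667 × 0.03542 L/cmH2O = 0.2361 s.
Fraction remaining = e^(−Te/τ) = e^(−0.24/0.2361) = 0.3619.
Trapped volume = 425.0 × 0.3619 = 153.81 mL.

154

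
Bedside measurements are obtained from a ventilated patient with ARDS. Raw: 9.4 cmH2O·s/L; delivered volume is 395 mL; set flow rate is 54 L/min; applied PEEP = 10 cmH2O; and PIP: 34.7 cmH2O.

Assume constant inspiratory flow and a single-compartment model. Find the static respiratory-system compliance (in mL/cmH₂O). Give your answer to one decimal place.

24.3

Flow: 54 L/min ÷ 60 = 0.9 L/s.
Equation of motion (constant flow): PIP = Vt/C + R·V̇ + PEEP.
Vt/C = PIP − R·V̇ − PEEP = 34.7 − 9.4×0.9 − 10 = 34.7 − 8.46 − 10 = 16.24 cmH2O.
C = Vt / 16.24 = 395 / 16.24 = 24.323 mL/cmH2O.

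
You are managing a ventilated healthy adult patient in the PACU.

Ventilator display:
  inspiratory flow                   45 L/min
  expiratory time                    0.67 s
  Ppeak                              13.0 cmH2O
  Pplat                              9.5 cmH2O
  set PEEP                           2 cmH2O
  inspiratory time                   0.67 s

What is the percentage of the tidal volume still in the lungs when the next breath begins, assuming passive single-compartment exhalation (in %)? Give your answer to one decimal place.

11.7

Flow: 45 L/min ÷ 60 = 0.75 L/s.
Vt = flow × Ti = 0.75 L/s × 0.67 s × 1000 mL/L = 502.5 mL.
R = (PIP − Pplat)/V̇ = (13.0 − 9.5) / 0.75 = 3.5/0.75 = 4.667 cmH2O·s/L.
C = Vt/(Pplat − PEEP) = 502.5 / (9.5 − 2) = 502.5/7.5 = 67.0 mL/cmH2O.
τ = R × C = 4.667 × 0.067 L/cmH2O = 0.3127 s.
Fraction remaining at end-expiration = e^(−Te/τ) = e^(−0.67/0.3127) = 0.1173 → 11.73%.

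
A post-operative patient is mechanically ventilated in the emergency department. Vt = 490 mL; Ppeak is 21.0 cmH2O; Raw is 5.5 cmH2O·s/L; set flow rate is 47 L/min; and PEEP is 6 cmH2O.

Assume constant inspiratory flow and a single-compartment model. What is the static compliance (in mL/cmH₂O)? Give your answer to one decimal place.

Flow: 47 L/min ÷ 60 = 0.7833 L/s.
Equation of motion (constant flow): PIP = Vt/C + R·V̇ + PEEP.
Vt/C = PIP − R·V̇ − PEEP = 21.0 − 5.5×0.7833 − 6 = 21.0 − 4.308 − 6 = 10.692 cmH2O.
C = Vt / 10.692 = 490 / 10.692 = 45.829 mL/cmH2O.

45.8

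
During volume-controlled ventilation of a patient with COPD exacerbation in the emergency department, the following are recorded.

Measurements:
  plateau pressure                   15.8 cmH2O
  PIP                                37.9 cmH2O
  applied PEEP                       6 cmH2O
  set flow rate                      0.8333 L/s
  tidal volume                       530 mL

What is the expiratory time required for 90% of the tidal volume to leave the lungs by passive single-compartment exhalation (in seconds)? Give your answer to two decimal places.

R = (PIP − Pplat)/V̇ = (37.9 − 15.8) / 0.8333 = 22.1/0.8333 = 26.521 cmH2O·s/L.
C = Vt/(Pplat − PEEP) = 530.0 / (15.8 − 6) = 530.0/9.8 = 54.082 mL/cmH2O.
τ = R × C = 26.521 × 0.05408 L/cmH2O = 1.434 s.
t = −τ·ln(1 − 0.90) = −1.434·ln(0.1) = 3.302 s.

3.30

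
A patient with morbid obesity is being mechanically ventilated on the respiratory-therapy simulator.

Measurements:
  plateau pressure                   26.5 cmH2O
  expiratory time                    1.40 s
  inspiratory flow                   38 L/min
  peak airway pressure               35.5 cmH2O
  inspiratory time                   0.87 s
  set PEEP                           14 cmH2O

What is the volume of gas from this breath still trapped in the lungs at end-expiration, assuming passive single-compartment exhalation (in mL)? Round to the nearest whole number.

Flow: 38 L/min ÷ 60 = 0.6333 L/s.
Vt = flow × Ti = 0.6333 L/s × 0.87 s × 1000 mL/L = 550.97 mL.
R = (PIP − Pplat)/V̇ = (35.5 − 26.5) / 0.6333 = 9.0/0.6333 = 14.211 cmH2O·s/L.
C = Vt/(Pplat − PEEP) = 550.97 / (26.5 − 14) = 550.97/12.5 = 44.078 mL/cmH2O.
τ = R × C = 14.211 × 0.04408 L/cmH2O = 0.6264 s.
Fraction remaining = e^(−Te/τ) = e^(−1.40/0.6264) = 0.107.
Trapped volume = 550.97 × 0.107 = 58.954 mL.

59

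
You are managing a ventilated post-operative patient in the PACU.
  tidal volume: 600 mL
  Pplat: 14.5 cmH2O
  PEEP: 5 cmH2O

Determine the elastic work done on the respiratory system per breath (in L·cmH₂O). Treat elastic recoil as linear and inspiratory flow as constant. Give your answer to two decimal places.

2.85

Elastic work ≈ ½ × (Pplat − PEEP) × Vt = 0.5 × (14.5 − 5) × 0.600 L = 0.5 × 9.5 × 0.600 = 2.85 L·cmH2O.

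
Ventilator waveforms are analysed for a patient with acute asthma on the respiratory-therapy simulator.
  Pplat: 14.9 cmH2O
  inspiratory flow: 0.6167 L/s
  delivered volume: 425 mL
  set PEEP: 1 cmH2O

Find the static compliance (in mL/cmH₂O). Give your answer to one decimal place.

Cstat = Vt / (Pplat − PEEP) = 425 / (14.9 − 1) = 425 / 13.9 = 30.576 mL/cmH2O.

30.6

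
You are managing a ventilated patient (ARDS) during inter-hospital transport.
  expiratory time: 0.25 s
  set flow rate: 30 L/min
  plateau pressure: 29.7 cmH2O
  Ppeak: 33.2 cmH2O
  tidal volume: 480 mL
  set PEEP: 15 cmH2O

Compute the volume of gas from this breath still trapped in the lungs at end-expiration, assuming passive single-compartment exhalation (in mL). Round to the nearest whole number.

161

Flow: 30 L/min ÷ 60 = 0.5 L/s.
R = (PIP − Pplat)/V̇ = (33.2 − 29.7) / 0.5 = 3.5/0.5 = 7.0 cmH2O·s/L.
C = Vt/(Pplat − PEEP) = 480.0 / (29.7 − 15) = 480.0/14.7 = 32.653 mL/cmH2O.
τ = R × C = 7.0 × 0.03265 L/cmH2O = 0.2286 s.
Fraction remaining = e^(−Te/τ) = e^(−0.25/0.2286) = 0.335.
Trapped volume = 480.0 × 0.335 = 160.8 mL.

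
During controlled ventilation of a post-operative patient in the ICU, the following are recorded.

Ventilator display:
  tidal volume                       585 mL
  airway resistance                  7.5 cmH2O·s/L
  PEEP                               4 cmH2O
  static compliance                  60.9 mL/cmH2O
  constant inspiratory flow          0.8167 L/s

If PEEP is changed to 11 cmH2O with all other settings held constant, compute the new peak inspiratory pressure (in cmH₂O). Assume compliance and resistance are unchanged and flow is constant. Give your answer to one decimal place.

PIP = Vt/C + R·V̇ + PEEP (constant-flow equation of motion).
Only the baseline term changes: ΔPIP = ΔPEEP = 11 − 4 = 7.0 cmH2O.
Original PIP = 585/60.9 + 7.5×0.8167 + 4 = 19.731 cmH2O; new PIP = 19.731 + (7.0) = 26.731 cmH2O.

26.7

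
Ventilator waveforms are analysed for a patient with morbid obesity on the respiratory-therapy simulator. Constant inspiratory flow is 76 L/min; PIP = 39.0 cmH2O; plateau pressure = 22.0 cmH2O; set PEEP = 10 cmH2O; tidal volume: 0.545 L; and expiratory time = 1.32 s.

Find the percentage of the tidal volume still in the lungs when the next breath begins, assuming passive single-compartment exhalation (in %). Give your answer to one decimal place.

Flow: 76 L/min ÷ 60 = 1.2667 L/s.
R = (PIP − Pplat)/V̇ = (39.0 − 22.0) / 1.2667 = 17.0/1.2667 = 13.421 cmH2O·s/L.
C = Vt/(Pplat − PEEP) = 545.0 / (22.0 − 10) = 545.0/12.0 = 45.417 mL/cmH2O.
τ = R × C = 13.421 × 0.04542 L/cmH2O = 0.6096 s.
Fraction remaining at end-expiration = e^(−Te/τ) = e^(−1.32/0.6096) = 0.1147 → 11.47%.

11.5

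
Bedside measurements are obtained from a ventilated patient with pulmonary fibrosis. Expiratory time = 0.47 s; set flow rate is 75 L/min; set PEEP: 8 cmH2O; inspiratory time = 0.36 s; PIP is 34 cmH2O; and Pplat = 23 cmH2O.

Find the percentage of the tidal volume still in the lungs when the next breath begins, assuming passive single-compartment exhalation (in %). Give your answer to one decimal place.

16.9

Flow: 75 L/min ÷ 60 = 1.25 L/s.
Vt = flow × Ti = 1.25 L/s × 0.36 s × 1000 mL/L = 450.0 mL.
R = (PIP − Pplat)/V̇ = (34 − 23) / 1.25 = 11.0/1.25 = 8.8 cmH2O·s/L.
C = Vt/(Pplat − PEEP) = 450.0 / (23 − 8) = 450.0/15.0 = 30.0 mL/cmH2O.
τ = R × C = 8.8 × 0.03 L/cmH2O = 0.264 s.
Fraction remaining at end-expiration = e^(−Te/τ) = e^(−0.47/0.264) = 0.1686 → 16.86%.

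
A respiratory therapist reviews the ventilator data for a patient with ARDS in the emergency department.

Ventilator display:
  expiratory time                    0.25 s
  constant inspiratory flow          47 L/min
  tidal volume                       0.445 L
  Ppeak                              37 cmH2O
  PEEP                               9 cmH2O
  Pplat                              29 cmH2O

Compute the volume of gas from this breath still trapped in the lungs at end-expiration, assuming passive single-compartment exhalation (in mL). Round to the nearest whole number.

148

Flow: 47 L/min ÷ 60 = 0.7833 L/s.
R = (PIP − Pplat)/V̇ = (37 − 29) / 0.7833 = 8.0/0.7833 = 10.213 cmH2O·s/L.
C = Vt/(Pplat − PEEP) = 445.0 / (29 − 9) = 445.0/20.0 = 22.25 mL/cmH2O.
τ = R × C = 10.213 × 0.02225 L/cmH2O = 0.2272 s.
Fraction remaining = e^(−Te/τ) = e^(−0.25/0.2272) = 0.3328.
Trapped volume = 445.0 × 0.3328 = 148.1 mL.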